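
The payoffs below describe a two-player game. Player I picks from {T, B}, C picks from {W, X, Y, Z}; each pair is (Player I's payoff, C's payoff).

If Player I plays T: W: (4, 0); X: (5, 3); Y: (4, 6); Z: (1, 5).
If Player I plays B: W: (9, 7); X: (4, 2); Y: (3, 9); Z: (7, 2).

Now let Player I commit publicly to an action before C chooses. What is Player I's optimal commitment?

Backward induction with Player I moving first.
- T: C compares 0, 3, 6, 5 and picks Y; Player I would get 4.
- B: C compares 7, 2, 9, 2 and picks Y; Player I would get 3.
Player I's induced payoffs are 4, 3, so Player I commits to T. Subgame-perfect outcome: (T, Y) with payoffs (4, 6).

T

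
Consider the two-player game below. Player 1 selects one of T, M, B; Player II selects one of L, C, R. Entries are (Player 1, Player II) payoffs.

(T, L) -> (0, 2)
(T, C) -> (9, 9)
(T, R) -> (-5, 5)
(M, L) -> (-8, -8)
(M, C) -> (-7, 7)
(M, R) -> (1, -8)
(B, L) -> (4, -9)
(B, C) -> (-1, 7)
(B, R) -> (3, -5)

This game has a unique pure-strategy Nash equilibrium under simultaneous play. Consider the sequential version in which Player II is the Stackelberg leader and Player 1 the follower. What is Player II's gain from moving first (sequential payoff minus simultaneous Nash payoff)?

0

Solve by backward induction (Player II leads).
- L: Player 1 compares 0, -8, 4 and picks B; Player II would get -9.
- C: Player 1 compares 9, -7, -1 and picks T; Player II would get 9.
- R: Player 1 compares -5, 1, 3 and picks B; Player II would get -5.
Among -9, 9, -5, the best is 9 at C. Subgame-perfect outcome: (T, C) with payoffs (9, 9).
Now find the simultaneous Nash equilibrium.
Player 1's best replies: L→B; C→T; R→B.
Player II's best replies: T→C; M→C; B→C.
Only (T, C) has each player best-responding; Nash payoffs (9, 9).
Player II's commitment gain: 9 − 9 = 0.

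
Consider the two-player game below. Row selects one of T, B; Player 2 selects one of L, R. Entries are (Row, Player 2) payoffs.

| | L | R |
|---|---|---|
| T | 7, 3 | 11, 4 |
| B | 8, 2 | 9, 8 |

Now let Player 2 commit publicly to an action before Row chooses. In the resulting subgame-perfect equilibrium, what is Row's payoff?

11

Solve by backward induction (Player 2 leads).
- L → Row plays B (best of 7, 8); Player 2 gets 2.
- R → Row plays T (best of 11, 9); Player 2 gets 4.
Player 2's induced payoffs are 2, 4, so Player 2 commits to R. Subgame-perfect outcome: (T, R) with payoffs (11, 4).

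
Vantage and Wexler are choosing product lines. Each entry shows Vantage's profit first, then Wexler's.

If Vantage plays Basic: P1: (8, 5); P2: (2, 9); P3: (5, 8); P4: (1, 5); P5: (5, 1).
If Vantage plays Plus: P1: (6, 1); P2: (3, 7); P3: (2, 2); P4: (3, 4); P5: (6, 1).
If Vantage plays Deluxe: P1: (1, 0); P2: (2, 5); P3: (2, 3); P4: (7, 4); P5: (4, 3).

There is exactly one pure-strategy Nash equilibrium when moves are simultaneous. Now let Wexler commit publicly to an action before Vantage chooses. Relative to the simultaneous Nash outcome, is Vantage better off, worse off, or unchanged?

Solve by backward induction (Wexler leads).
- P1: Vantage compares 8, 6, 1 and picks Basic; Wexler would get 5.
- P2: Vantage compares 2, 3, 2 and picks Plus; Wexler would get 7.
- P3: Vantage compares 5, 2, 2 and picks Basic; Wexler would get 8.
- P4: Vantage compares 1, 3, 7 and picks Deluxe; Wexler would get 4.
- P5: Vantage compares 5, 6, 4 and picks Plus; Wexler would get 1.
Maximizing over 5, 7, 8, 4, 1, Wexler chooses P3. Subgame-perfect outcome: (Basic, P3) with payoffs (5, 8).
Under simultaneous play:
Vantage's best replies: P1→Basic; P2→Plus; P3→Basic; P4→Deluxe; P5→Plus.
Wexler's best replies: Basic→P2; Plus→P2; Deluxe→P2.
The unique mutual best reply is (Plus, P2), giving (3, 7).
Vantage earns 5 sequentially versus 3 at the Nash outcome: better off.

better off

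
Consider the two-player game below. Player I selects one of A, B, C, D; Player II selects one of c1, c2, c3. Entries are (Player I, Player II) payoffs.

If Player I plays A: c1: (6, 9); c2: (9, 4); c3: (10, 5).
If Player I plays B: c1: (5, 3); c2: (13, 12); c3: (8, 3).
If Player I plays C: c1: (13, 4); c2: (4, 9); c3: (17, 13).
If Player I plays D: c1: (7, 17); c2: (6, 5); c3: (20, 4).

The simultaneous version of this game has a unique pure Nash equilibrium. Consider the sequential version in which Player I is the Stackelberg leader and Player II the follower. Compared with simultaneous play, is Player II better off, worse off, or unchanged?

better off

Backward induction with Player I moving first.
- A: BR = c1, leader payoff 6.
- B: BR = c2, leader payoff 13.
- C: BR = c3, leader payoff 17.
- D: BR = c1, leader payoff 7.
Maximizing over 6, 13, 17, 7, Player I chooses C. Subgame-perfect outcome: (C, c3) with payoffs (17, 13).
For the simultaneous game, intersect best replies.
Player I's best replies: c1→C; c2→B; c3→D.
Player II's best replies: A→c1; B→c2; C→c3; D→c1.
The unique mutual best reply is (B, c2), giving (13, 12).
Player II earns 13 sequentially versus 12 at the Nash outcome: better off.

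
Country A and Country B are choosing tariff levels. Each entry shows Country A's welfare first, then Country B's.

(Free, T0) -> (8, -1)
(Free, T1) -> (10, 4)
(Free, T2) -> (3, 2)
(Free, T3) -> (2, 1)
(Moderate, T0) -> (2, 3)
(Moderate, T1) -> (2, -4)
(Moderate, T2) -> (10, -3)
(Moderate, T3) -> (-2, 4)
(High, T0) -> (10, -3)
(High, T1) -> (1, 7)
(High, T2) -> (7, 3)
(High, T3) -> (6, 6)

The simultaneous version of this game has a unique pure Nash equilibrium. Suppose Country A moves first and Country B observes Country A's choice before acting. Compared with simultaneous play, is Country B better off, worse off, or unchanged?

Country B best-responds to each possible Country A move:
- Free: BR = T1, leader payoff 10.
- Moderate: BR = T3, leader payoff -2.
- High: BR = T1, leader payoff 1.
Country A's induced payoffs are 10, -2, 1, so Country A commits to Free. Subgame-perfect outcome: (Free, T1) with payoffs (10, 4).
Now find the simultaneous Nash equilibrium.
Country A's best replies: T0→High; T1→Free; T2→Moderate; T3→High.
Country B's best replies: Free→T1; Moderate→T3; High→T1.
Only (Free, T1) has each player best-responding; Nash payoffs (10, 4).
Country B earns 4 sequentially versus 4 at the Nash outcome: unchanged.

unchanged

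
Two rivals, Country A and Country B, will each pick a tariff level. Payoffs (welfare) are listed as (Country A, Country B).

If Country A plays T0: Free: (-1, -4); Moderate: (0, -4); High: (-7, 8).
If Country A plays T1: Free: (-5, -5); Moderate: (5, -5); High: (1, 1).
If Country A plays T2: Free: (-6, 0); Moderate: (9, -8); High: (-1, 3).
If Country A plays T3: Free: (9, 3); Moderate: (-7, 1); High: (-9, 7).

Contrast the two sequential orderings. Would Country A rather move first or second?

If Country A leads: Country B's best replies are T0→High, T1→High, T2→High, T3→High; Country A's induced payoffs -7, 1, -1, -9; outcome (T1, High), payoffs (1, 1).
If Country B leads: Country A's best replies are Free→T3, Moderate→T2, High→T1; Country B's induced payoffs 3, -8, 1; outcome (T3, Free), payoffs (9, 3).
Country A gets 1 moving first and 9 moving second, so Country A prefers to move second.

second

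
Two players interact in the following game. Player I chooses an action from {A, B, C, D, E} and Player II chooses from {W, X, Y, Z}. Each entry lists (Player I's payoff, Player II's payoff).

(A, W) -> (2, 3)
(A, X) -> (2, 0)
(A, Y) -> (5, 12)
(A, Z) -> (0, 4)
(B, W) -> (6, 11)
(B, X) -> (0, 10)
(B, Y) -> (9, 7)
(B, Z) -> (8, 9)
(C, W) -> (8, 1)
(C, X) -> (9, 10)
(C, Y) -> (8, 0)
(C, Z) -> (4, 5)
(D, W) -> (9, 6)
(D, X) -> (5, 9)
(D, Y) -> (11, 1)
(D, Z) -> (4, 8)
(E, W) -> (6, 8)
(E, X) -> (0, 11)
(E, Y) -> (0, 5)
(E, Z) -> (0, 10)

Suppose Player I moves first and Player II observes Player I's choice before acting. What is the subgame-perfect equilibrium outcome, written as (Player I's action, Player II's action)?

(C, X)

Player II best-responds to each possible Player I move:
- A: BR = Y, leader payoff 5.
- B: BR = W, leader payoff 6.
- C: BR = X, leader payoff 9.
- D: BR = X, leader payoff 5.
- E: BR = X, leader payoff 0.
Maximizing over 5, 6, 9, 5, 0, Player I chooses C. Subgame-perfect outcome: (C, X) with payoffs (9, 10).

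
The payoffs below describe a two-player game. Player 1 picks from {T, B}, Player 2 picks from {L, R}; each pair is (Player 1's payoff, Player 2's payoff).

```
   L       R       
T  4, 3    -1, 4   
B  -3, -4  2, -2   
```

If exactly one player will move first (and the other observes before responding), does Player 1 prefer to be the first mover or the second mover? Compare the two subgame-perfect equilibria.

If Player 1 leads: Player 2's best replies are T→R, B→R; Player 1's induced payoffs -1, 2; outcome (B, R), payoffs (2, -2).
If Player 2 leads: Player 1's best replies are L→T, R→B; Player 2's induced payoffs 3, -2; outcome (T, L), payoffs (4, 3).
Player 1 gets 2 moving first and 4 moving second, so Player 1 prefers to move second.

second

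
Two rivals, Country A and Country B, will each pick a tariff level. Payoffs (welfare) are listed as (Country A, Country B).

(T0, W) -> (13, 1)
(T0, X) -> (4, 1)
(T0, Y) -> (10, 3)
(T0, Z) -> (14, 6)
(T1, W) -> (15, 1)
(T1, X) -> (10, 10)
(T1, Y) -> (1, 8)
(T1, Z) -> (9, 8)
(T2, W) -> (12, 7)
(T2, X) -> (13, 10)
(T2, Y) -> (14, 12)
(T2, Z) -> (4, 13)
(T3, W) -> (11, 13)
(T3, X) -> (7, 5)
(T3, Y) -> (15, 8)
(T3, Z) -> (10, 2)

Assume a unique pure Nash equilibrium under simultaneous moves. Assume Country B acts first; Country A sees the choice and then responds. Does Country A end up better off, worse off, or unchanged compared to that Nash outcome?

Work backward from Country A's decision.
- W: Country A compares 13, 15, 12, 11 and picks T1; Country B would get 1.
- X: Country A compares 4, 10, 13, 7 and picks T2; Country B would get 10.
- Y: Country A compares 10, 1, 14, 15 and picks T3; Country B would get 8.
- Z: Country A compares 14, 9, 4, 10 and picks T0; Country B would get 6.
Among 1, 10, 8, 6, the best is 10 at X. Subgame-perfect outcome: (T2, X) with payoffs (13, 10).
Under simultaneous play:
Country A's best replies: W→T1; X→T2; Y→T3; Z→T0.
Country B's best replies: T0→Z; T1→X; T2→Z; T3→W.
The unique mutual best reply is (T0, Z), giving (14, 6).
Country A earns 13 sequentially versus 14 at the Nash outcome: worse off.

worse off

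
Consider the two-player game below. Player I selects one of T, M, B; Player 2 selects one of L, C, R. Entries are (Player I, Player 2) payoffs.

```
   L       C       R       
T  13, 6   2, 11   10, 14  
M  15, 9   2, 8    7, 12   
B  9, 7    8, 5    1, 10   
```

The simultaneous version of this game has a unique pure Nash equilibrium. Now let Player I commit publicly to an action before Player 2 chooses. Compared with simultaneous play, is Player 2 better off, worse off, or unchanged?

unchanged

Work backward from Player 2's decision.
- T → Player 2 plays R (best of 6, 11, 14); Player I gets 10.
- M → Player 2 plays R (best of 9, 8, 12); Player I gets 7.
- B → Player 2 plays R (best of 7, 5, 10); Player I gets 1.
Maximizing over 10, 7, 1, Player I chooses T. Subgame-perfect outcome: (T, R) with payoffs (10, 14).
For the simultaneous game, intersect best replies.
Player I's best replies: L→M; C→B; R→T.
Player 2's best replies: T→R; M→R; B→R.
Only (T, R) has each player best-responding; Nash payoffs (10, 14).
Player 2 earns 14 sequentially versus 14 at the Nash outcome: unchanged.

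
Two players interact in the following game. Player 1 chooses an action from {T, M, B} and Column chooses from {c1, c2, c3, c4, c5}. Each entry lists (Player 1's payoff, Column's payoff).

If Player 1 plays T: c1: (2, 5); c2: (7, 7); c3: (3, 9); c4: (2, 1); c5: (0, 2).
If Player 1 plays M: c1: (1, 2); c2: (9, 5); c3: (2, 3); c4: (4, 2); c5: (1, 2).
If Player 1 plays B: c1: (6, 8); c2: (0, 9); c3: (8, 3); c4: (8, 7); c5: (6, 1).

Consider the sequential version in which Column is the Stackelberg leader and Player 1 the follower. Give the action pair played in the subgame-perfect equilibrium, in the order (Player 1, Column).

(B, c1)

Player 1 best-responds to each possible Column move:
- c1: BR = B, leader payoff 8.
- c2: BR = M, leader payoff 5.
- c3: BR = B, leader payoff 3.
- c4: BR = B, leader payoff 7.
- c5: BR = B, leader payoff 1.
Column's induced payoffs are 8, 5, 3, 7, 1, so Column commits to c1. Subgame-perfect outcome: (B, c1) with payoffs (6, 8).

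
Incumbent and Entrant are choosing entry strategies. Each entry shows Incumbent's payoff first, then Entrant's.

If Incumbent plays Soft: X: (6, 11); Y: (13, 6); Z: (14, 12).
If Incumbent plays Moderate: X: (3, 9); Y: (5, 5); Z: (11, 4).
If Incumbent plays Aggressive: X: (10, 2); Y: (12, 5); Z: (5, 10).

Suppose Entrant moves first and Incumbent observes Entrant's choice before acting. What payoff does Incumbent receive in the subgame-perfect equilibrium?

14

Incumbent best-responds to each possible Entrant move:
- X: Incumbent compares 6, 3, 10 and picks Aggressive; Entrant would get 2.
- Y: Incumbent compares 13, 5, 12 and picks Soft; Entrant would get 6.
- Z: Incumbent compares 14, 11, 5 and picks Soft; Entrant would get 12.
Among 2, 6, 12, the best is 12 at Z. Subgame-perfect outcome: (Soft, Z) with payoffs (14, 12).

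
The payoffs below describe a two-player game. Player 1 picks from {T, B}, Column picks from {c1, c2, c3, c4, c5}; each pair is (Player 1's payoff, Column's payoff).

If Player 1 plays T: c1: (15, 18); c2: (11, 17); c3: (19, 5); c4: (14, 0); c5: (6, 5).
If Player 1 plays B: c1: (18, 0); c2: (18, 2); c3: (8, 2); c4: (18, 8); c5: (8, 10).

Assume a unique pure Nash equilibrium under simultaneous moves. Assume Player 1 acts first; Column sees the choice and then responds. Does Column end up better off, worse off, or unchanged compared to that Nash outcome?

better off

Work backward from Column's decision.
- T → Column plays c1 (best of 18, 17, 5, 0, 5); Player 1 gets 15.
- B → Column plays c5 (best of 0, 2, 2, 8, 10); Player 1 gets 8.
Player 1's induced payoffs are 15, 8, so Player 1 commits to T. Subgame-perfect outcome: (T, c1) with payoffs (15, 18).
Under simultaneous play:
Player 1's best replies: c1→B; c2→B; c3→T; c4→B; c5→B.
Column's best replies: T→c1; B→c5.
Only (B, c5) has each player best-responding; Nash payoffs (8, 10).
Column earns 18 sequentially versus 10 at the Nash outcome: better off.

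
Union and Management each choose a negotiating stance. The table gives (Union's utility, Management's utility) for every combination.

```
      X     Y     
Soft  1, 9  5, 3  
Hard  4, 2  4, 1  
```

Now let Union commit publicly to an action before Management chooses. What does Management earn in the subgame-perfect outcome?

2

Backward induction with Union moving first.
- Soft: BR = X, leader payoff 1.
- Hard: BR = X, leader payoff 4.
Among 1, 4, the best is 4 at Hard. Subgame-perfect outcome: (Hard, X) with payoffs (4, 2).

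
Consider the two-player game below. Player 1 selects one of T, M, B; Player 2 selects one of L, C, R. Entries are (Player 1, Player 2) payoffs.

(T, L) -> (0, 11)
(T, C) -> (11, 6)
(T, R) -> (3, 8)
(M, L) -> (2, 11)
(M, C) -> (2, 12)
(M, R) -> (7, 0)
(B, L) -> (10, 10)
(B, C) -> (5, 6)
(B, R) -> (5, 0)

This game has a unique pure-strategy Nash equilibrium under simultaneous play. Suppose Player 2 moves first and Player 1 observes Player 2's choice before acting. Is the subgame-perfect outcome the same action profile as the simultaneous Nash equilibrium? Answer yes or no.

yes

Player 1 best-responds to each possible Player 2 move:
- L → Player 1 plays B (best of 0, 2, 10); Player 2 gets 10.
- C → Player 1 plays T (best of 11, 2, 5); Player 2 gets 6.
- R → Player 1 plays M (best of 3, 7, 5); Player 2 gets 0.
Among 10, 6, 0, the best is 10 at L. Subgame-perfect outcome: (B, L) with payoffs (10, 10).
For the simultaneous game, intersect best replies.
Player 1's best replies: L→B; C→T; R→M.
Player 2's best replies: T→L; M→C; B→L.
The unique mutual best reply is (B, L), giving (10, 10).
Sequential outcome (B, L) coincides with the Nash profile (B, L).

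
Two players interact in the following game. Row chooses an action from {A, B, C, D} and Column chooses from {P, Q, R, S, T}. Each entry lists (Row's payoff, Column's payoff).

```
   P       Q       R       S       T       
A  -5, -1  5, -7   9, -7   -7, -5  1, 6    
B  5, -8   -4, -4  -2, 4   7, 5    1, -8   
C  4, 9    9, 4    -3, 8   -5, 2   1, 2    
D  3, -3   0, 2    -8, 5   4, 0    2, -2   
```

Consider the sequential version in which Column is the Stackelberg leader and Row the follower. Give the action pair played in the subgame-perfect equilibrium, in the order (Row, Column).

(B, S)

Solve by backward induction (Column leads).
- P → Row plays B (best of -5, 5, 4, 3); Column gets -8.
- Q → Row plays C (best of 5, -4, 9, 0); Column gets 4.
- R → Row plays A (best of 9, -2, -3, -8); Column gets -7.
- S → Row plays B (best of -7, 7, -5, 4); Column gets 5.
- T → Row plays D (best of 1, 1, 1, 2); Column gets -2.
Among -8, 4, -7, 5, -2, the best is 5 at S. Subgame-perfect outcome: (B, S) with payoffs (7, 5).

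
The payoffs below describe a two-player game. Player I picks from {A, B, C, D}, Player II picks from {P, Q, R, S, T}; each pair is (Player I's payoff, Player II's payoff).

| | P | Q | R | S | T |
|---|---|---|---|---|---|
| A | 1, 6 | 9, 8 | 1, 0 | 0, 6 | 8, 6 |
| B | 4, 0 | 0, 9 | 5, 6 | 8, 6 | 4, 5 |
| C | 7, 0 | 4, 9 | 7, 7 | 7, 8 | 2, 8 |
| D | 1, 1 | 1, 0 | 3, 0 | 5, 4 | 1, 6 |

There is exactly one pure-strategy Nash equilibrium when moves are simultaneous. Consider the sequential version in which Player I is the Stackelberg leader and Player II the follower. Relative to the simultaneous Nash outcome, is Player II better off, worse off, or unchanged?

Work backward from Player II's decision.
- A → Player II plays Q (best of 6, 8, 0, 6, 6); Player I gets 9.
- B → Player II plays Q (best of 0, 9, 6, 6, 5); Player I gets 0.
- C → Player II plays Q (best of 0, 9, 7, 8, 8); Player I gets 4.
- D → Player II plays T (best of 1, 0, 0, 4, 6); Player I gets 1.
Maximizing over 9, 0, 4, 1, Player I chooses A. Subgame-perfect outcome: (A, Q) with payoffs (9, 8).
For the simultaneous game, intersect best replies.
Player I's best replies: P→C; Q→A; R→C; S→B; T→A.
Player II's best replies: A→Q; B→Q; C→Q; D→T.
Only (A, Q) has each player best-responding; Nash payoffs (9, 8).
Player II earns 8 sequentially versus 8 at the Nash outcome: unchanged.

unchanged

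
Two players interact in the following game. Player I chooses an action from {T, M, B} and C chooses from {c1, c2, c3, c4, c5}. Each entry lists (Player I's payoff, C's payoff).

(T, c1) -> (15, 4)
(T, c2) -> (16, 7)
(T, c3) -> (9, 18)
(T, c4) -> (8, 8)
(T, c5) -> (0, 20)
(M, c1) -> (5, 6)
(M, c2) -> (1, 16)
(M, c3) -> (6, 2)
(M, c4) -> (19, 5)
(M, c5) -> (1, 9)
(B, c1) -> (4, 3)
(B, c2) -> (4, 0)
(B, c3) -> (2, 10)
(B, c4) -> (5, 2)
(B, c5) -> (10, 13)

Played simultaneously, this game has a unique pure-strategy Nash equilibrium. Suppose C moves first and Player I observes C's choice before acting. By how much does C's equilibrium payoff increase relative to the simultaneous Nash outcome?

Work backward from Player I's decision.
- c1 → Player I plays T (best of 15, 5, 4); C gets 4.
- c2 → Player I plays T (best of 16, 1, 4); C gets 7.
- c3 → Player I plays T (best of 9, 6, 2); C gets 18.
- c4 → Player I plays M (best of 8, 19, 5); C gets 5.
- c5 → Player I plays B (best of 0, 1, 10); C gets 13.
Among 4, 7, 18, 5, 13, the best is 18 at c3. Subgame-perfect outcome: (T, c3) with payoffs (9, 18).
Under simultaneous play:
Player I's best replies: c1→T; c2→T; c3→T; c4→M; c5→B.
C's best replies: T→c5; M→c2; B→c5.
Only (B, c5) has each player best-responding; Nash payoffs (10, 13).
C's commitment gain: 18 − 13 = 5.

5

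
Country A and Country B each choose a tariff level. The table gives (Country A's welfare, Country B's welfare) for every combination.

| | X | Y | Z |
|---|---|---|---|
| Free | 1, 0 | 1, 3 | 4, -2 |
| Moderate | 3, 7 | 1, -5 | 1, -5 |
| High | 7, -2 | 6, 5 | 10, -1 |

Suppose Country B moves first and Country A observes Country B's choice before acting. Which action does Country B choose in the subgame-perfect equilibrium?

Y

Country A best-responds to each possible Country B move:
- X: BR = High, leader payoff -2.
- Y: BR = High, leader payoff 5.
- Z: BR = High, leader payoff -1.
Country B's induced payoffs are -2, 5, -1, so Country B commits to Y. Subgame-perfect outcome: (High, Y) with payoffs (6, 5).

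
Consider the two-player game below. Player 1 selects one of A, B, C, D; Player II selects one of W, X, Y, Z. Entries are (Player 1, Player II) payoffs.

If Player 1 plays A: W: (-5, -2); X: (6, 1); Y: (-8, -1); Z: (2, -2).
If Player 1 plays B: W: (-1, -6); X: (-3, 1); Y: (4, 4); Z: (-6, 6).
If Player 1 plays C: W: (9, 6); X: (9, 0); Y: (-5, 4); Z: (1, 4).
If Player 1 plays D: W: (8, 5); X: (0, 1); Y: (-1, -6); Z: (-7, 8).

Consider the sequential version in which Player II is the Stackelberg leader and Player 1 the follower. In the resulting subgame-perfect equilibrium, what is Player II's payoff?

Solve by backward induction (Player II leads).
- W: BR = C, leader payoff 6.
- X: BR = C, leader payoff 0.
- Y: BR = B, leader payoff 4.
- Z: BR = A, leader payoff -2.
Player II's induced payoffs are 6, 0, 4, -2, so Player II commits to W. Subgame-perfect outcome: (C, W) with payoffs (9, 6).

6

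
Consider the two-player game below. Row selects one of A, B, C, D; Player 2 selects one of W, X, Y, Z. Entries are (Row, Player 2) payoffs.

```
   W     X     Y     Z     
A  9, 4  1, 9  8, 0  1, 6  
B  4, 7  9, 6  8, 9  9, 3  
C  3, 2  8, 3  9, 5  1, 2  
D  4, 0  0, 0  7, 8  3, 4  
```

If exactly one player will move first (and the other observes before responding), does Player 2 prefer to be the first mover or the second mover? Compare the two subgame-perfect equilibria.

If Row leads: Player 2's best replies are A→X, B→Y, C→Y, D→Y; Row's induced payoffs 1, 8, 9, 7; outcome (C, Y), payoffs (9, 5).
If Player 2 leads: Row's best replies are W→A, X→B, Y→C, Z→B; Player 2's induced payoffs 4, 6, 5, 3; outcome (B, X), payoffs (9, 6).
Player 2 gets 6 moving first and 5 moving second, so Player 2 prefers to move first.

first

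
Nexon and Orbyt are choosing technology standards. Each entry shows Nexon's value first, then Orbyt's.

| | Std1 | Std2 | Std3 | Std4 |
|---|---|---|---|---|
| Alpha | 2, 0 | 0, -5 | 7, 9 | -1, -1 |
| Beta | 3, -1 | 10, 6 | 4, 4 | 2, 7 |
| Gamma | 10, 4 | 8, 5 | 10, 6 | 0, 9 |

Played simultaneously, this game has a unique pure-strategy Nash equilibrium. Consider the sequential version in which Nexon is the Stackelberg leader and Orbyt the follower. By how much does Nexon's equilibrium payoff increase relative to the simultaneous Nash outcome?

Work backward from Orbyt's decision.
- Alpha: BR = Std3, leader payoff 7.
- Beta: BR = Std4, leader payoff 2.
- Gamma: BR = Std4, leader payoff 0.
Maximizing over 7, 2, 0, Nexon chooses Alpha. Subgame-perfect outcome: (Alpha, Std3) with payoffs (7, 9).
For the simultaneous game, intersect best replies.
Nexon's best replies: Std1→Gamma; Std2→Beta; Std3→Gamma; Std4→Beta.
Orbyt's best replies: Alpha→Std3; Beta→Std4; Gamma→Std4.
The unique mutual best reply is (Beta, Std4), giving (2, 7).
Nexon's commitment gain: 7 − 2 = 5.

5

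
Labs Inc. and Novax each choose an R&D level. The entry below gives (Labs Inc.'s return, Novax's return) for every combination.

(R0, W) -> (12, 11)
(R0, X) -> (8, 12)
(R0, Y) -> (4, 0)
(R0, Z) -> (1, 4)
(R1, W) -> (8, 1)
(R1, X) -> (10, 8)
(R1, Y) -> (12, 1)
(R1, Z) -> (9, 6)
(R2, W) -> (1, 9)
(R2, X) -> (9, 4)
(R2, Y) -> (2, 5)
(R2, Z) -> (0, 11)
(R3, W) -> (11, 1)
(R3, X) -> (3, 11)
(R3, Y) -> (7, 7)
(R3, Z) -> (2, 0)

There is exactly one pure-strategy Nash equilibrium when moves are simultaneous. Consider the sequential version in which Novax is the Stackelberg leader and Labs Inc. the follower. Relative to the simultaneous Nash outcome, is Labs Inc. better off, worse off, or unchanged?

better off

Solve by backward induction (Novax leads).
- W → Labs Inc. plays R0 (best of 12, 8, 1, 11); Novax gets 11.
- X → Labs Inc. plays R1 (best of 8, 10, 9, 3); Novax gets 8.
- Y → Labs Inc. plays R1 (best of 4, 12, 2, 7); Novax gets 1.
- Z → Labs Inc. plays R1 (best of 1, 9, 0, 2); Novax gets 6.
Maximizing over 11, 8, 1, 6, Novax chooses W. Subgame-perfect outcome: (R0, W) with payoffs (12, 11).
Under simultaneous play:
Labs Inc.'s best replies: W→R0; X→R1; Y→R1; Z→R1.
Novax's best replies: R0→X; R1→X; R2→Z; R3→X.
The unique mutual best reply is (R1, X), giving (10, 8).
Labs Inc. earns 12 sequentially versus 10 at the Nash outcome: better off.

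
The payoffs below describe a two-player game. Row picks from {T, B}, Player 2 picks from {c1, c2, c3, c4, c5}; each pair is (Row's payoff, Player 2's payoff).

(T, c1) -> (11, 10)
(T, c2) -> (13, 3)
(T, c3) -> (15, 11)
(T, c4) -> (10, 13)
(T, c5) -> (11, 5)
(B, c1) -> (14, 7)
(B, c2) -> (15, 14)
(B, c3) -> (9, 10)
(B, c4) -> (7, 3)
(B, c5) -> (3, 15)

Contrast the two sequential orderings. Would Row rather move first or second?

If Row leads: Player 2's best replies are T→c4, B→c5; Row's induced payoffs 10, 3; outcome (T, c4), payoffs (10, 13).
If Player 2 leads: Row's best replies are c1→B, c2→B, c3→T, c4→T, c5→T; Player 2's induced payoffs 7, 14, 11, 13, 5; outcome (B, c2), payoffs (15, 14).
Row gets 10 moving first and 15 moving second, so Row prefers to move second.

second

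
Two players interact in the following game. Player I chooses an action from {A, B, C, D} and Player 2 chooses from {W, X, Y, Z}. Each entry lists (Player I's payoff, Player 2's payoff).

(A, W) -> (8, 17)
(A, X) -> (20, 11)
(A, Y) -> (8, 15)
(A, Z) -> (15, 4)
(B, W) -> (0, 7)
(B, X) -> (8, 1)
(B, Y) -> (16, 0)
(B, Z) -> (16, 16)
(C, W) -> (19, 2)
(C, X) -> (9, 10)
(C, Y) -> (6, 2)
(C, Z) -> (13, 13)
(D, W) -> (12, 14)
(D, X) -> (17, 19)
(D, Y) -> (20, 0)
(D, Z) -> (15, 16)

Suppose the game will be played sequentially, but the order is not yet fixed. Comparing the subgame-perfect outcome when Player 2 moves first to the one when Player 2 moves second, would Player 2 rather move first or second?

second

If Player I leads: Player 2's best replies are A→W, B→Z, C→Z, D→X; Player I's induced payoffs 8, 16, 13, 17; outcome (D, X), payoffs (17, 19).
If Player 2 leads: Player I's best replies are W→C, X→A, Y→D, Z→B; Player 2's induced payoffs 2, 11, 0, 16; outcome (B, Z), payoffs (16, 16).
Player 2 gets 16 moving first and 19 moving second, so Player 2 prefers to move second.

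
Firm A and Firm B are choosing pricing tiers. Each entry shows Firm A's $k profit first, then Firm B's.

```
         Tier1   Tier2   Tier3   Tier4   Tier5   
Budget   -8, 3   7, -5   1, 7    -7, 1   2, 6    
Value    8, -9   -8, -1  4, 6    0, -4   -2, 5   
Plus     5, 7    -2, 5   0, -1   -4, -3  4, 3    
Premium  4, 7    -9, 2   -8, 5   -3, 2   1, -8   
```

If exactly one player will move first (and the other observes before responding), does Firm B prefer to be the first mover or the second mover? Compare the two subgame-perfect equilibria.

second

If Firm A leads: Firm B's best replies are Budget→Tier3, Value→Tier3, Plus→Tier1, Premium→Tier1; Firm A's induced payoffs 1, 4, 5, 4; outcome (Plus, Tier1), payoffs (5, 7).
If Firm B leads: Firm A's best replies are Tier1→Value, Tier2→Budget, Tier3→Value, Tier4→Value, Tier5→Plus; Firm B's induced payoffs -9, -5, 6, -4, 3; outcome (Value, Tier3), payoffs (4, 6).
Firm B gets 6 moving first and 7 moving second, so Firm B prefers to move second.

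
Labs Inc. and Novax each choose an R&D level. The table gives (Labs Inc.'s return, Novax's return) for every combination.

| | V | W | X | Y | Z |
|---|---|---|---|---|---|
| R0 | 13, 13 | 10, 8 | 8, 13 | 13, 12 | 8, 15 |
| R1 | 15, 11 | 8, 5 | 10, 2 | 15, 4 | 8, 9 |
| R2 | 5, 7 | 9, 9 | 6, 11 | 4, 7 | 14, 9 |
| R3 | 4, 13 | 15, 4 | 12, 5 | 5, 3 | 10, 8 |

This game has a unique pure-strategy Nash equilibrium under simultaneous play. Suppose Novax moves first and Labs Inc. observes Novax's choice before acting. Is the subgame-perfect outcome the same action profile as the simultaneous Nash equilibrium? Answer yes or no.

yes

Labs Inc. best-responds to each possible Novax move:
- V → Labs Inc. plays R1 (best of 13, 15, 5, 4); Novax gets 11.
- W → Labs Inc. plays R3 (best of 10, 8, 9, 15); Novax gets 4.
- X → Labs Inc. plays R3 (best of 8, 10, 6, 12); Novax gets 5.
- Y → Labs Inc. plays R1 (best of 13, 15, 4, 5); Novax gets 4.
- Z → Labs Inc. plays R2 (best of 8, 8, 14, 10); Novax gets 9.
Among 11, 4, 5, 4, 9, the best is 11 at V. Subgame-perfect outcome: (R1, V) with payoffs (15, 11).
Now find the simultaneous Nash equilibrium.
Labs Inc.'s best replies: V→R1; W→R3; X→R3; Y→R1; Z→R2.
Novax's best replies: R0→Z; R1→V; R2→X; R3→V.
The unique mutual best reply is (R1, V), giving (15, 11).
Sequential outcome (R1, V) coincides with the Nash profile (R1, V).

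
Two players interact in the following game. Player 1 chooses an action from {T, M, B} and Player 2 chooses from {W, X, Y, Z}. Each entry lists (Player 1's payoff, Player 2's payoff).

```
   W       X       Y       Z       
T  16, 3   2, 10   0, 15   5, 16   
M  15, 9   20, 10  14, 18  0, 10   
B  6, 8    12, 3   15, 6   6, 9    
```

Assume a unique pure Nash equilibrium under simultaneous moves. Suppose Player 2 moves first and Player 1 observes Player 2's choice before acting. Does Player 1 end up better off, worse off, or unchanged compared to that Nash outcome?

Work backward from Player 1's decision.
- W: BR = T, leader payoff 3.
- X: BR = M, leader payoff 10.
- Y: BR = B, leader payoff 6.
- Z: BR = B, leader payoff 9.
Among 3, 10, 6, 9, the best is 10 at X. Subgame-perfect outcome: (M, X) with payoffs (20, 10).
Under simultaneous play:
Player 1's best replies: W→T; X→M; Y→B; Z→B.
Player 2's best replies: T→Z; M→Y; B→Z.
Only (B, Z) has each player best-responding; Nash payoffs (6, 9).
Player 1 earns 20 sequentially versus 6 at the Nash outcome: better off.

better off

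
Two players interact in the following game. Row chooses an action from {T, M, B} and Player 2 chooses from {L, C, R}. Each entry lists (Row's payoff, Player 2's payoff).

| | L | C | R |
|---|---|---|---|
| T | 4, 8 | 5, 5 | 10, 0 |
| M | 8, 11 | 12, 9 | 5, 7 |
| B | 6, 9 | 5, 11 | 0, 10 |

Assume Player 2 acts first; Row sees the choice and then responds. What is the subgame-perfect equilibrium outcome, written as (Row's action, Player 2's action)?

Row best-responds to each possible Player 2 move:
- L: BR = M, leader payoff 11.
- C: BR = M, leader payoff 9.
- R: BR = T, leader payoff 0.
Player 2's induced payoffs are 11, 9, 0, so Player 2 commits to L. Subgame-perfect outcome: (M, L) with payoffs (8, 11).

(M, L)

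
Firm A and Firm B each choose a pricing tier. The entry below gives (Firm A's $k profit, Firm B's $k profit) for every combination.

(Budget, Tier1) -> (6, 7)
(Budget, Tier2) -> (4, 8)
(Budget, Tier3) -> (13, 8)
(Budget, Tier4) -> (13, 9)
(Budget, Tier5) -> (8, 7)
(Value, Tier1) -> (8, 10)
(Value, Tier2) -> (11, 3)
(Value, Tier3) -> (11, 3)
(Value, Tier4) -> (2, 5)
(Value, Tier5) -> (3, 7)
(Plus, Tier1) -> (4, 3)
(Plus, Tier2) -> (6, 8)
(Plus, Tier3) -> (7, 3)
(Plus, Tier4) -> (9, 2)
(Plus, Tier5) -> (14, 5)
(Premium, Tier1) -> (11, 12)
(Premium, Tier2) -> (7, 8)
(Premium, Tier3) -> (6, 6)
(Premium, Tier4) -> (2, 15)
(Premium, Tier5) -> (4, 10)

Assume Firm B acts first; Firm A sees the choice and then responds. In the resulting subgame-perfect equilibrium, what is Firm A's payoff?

Backward induction with Firm B moving first.
- Tier1: BR = Premium, leader payoff 12.
- Tier2: BR = Value, leader payoff 3.
- Tier3: BR = Budget, leader payoff 8.
- Tier4: BR = Budget, leader payoff 9.
- Tier5: BR = Plus, leader payoff 5.
Maximizing over 12, 3, 8, 9, 5, Firm B chooses Tier1. Subgame-perfect outcome: (Premium, Tier1) with payoffs (11, 12).

11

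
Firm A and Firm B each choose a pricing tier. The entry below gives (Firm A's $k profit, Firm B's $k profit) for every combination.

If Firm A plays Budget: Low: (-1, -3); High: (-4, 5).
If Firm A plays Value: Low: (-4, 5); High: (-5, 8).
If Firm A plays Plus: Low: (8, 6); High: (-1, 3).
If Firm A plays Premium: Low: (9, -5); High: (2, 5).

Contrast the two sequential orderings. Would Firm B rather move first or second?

second

If Firm A leads: Firm B's best replies are Budget→High, Value→High, Plus→Low, Premium→High; Firm A's induced payoffs -4, -5, 8, 2; outcome (Plus, Low), payoffs (8, 6).
If Firm B leads: Firm A's best replies are Low→Premium, High→Premium; Firm B's induced payoffs -5, 5; outcome (Premium, High), payoffs (2, 5).
Firm B gets 5 moving first and 6 moving second, so Firm B prefers to move second.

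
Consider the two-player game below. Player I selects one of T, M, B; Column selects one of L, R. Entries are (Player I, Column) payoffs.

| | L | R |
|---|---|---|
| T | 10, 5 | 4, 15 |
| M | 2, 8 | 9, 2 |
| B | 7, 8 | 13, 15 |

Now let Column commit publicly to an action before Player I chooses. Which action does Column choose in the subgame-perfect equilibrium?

Backward induction with Column moving first.
- L: Player I compares 10, 2, 7 and picks T; Column would get 5.
- R: Player I compares 4, 9, 13 and picks B; Column would get 15.
Column's induced payoffs are 5, 15, so Column commits to R. Subgame-perfect outcome: (B, R) with payoffs (13, 15).

R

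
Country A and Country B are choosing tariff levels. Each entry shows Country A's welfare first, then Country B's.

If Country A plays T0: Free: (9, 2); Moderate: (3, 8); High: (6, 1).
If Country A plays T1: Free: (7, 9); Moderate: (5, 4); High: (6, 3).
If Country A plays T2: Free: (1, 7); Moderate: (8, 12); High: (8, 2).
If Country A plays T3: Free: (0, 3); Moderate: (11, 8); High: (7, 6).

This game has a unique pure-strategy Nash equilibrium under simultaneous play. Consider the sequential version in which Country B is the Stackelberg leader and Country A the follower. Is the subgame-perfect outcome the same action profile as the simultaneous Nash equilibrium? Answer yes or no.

Country A best-responds to each possible Country B move:
- Free: BR = T0, leader payoff 2.
- Moderate: BR = T3, leader payoff 8.
- High: BR = T2, leader payoff 2.
Maximizing over 2, 8, 2, Country B chooses Moderate. Subgame-perfect outcome: (T3, Moderate) with payoffs (11, 8).
Now find the simultaneous Nash equilibrium.
Country A's best replies: Free→T0; Moderate→T3; High→T2.
Country B's best replies: T0→Moderate; T1→Free; T2→Moderate; T3→Moderate.
The unique mutual best reply is (T3, Moderate), giving (11, 8).
Sequential outcome (T3, Moderate) coincides with the Nash profile (T3, Moderate).

yes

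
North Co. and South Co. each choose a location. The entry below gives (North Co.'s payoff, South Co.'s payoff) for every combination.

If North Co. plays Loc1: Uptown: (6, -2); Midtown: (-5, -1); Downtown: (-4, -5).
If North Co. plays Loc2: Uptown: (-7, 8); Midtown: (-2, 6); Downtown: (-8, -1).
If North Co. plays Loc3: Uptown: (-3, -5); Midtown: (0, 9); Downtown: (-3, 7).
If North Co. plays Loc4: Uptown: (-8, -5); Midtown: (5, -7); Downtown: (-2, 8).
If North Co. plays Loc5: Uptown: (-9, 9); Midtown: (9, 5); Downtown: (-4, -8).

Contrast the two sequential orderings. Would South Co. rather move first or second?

second

If North Co. leads: South Co.'s best replies are Loc1→Midtown, Loc2→Uptown, Loc3→Midtown, Loc4→Downtown, Loc5→Uptown; North Co.'s induced payoffs -5, -7, 0, -2, -9; outcome (Loc3, Midtown), payoffs (0, 9).
If South Co. leads: North Co.'s best replies are Uptown→Loc1, Midtown→Loc5, Downtown→Loc4; South Co.'s induced payoffs -2, 5, 8; outcome (Loc4, Downtown), payoffs (-2, 8).
South Co. gets 8 moving first and 9 moving second, so South Co. prefers to move second.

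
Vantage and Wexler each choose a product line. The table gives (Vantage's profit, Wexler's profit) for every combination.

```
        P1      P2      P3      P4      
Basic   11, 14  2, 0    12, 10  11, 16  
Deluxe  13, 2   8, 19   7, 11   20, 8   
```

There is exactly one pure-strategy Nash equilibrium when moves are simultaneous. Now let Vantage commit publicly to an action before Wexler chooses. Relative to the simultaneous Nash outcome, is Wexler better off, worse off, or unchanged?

Wexler best-responds to each possible Vantage move:
- Basic: BR = P4, leader payoff 11.
- Deluxe: BR = P2, leader payoff 8.
Vantage's induced payoffs are 11, 8, so Vantage commits to Basic. Subgame-perfect outcome: (Basic, P4) with payoffs (11, 16).
Under simultaneous play:
Vantage's best replies: P1→Deluxe; P2→Deluxe; P3→Basic; P4→Deluxe.
Wexler's best replies: Basic→P4; Deluxe→P2.
Only (Deluxe, P2) has each player best-responding; Nash payoffs (8, 19).
Wexler earns 16 sequentially versus 19 at the Nash outcome: worse off.

worse off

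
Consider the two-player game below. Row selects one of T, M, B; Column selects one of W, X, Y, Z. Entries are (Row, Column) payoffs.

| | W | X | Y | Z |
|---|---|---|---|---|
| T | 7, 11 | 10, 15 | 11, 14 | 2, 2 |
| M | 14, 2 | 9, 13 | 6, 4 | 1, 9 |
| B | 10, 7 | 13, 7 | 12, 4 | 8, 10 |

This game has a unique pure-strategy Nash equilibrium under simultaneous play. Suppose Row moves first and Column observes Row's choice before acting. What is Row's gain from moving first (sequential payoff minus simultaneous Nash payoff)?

2

Solve by backward induction (Row leads).
- T: Column compares 11, 15, 14, 2 and picks X; Row would get 10.
- M: Column compares 2, 13, 4, 9 and picks X; Row would get 9.
- B: Column compares 7, 7, 4, 10 and picks Z; Row would get 8.
Among 10, 9, 8, the best is 10 at T. Subgame-perfect outcome: (T, X) with payoffs (10, 15).
Now find the simultaneous Nash equilibrium.
Row's best replies: W→M; X→B; Y→B; Z→B.
Column's best replies: T→X; M→X; B→Z.
The unique mutual best reply is (B, Z), giving (8, 10).
Row's commitment gain: 10 − 8 = 2.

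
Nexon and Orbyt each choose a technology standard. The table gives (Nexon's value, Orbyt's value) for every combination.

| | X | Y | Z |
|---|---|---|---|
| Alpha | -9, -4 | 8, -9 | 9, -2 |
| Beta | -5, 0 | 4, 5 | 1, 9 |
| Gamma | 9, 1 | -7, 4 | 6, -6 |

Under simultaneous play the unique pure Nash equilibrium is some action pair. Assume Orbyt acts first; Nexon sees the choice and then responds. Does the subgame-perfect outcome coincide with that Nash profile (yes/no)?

Work backward from Nexon's decision.
- X → Nexon plays Gamma (best of -9, -5, 9); Orbyt gets 1.
- Y → Nexon plays Alpha (best of 8, 4, -7); Orbyt gets -9.
- Z → Nexon plays Alpha (best of 9, 1, 6); Orbyt gets -2.
Maximizing over 1, -9, -2, Orbyt chooses X. Subgame-perfect outcome: (Gamma, X) with payoffs (9, 1).
Under simultaneous play:
Nexon's best replies: X→Gamma; Y→Alpha; Z→Alpha.
Orbyt's best replies: Alpha→Z; Beta→Z; Gamma→Y.
Only (Alpha, Z) has each player best-responding; Nash payoffs (9, -2).
Sequential outcome (Gamma, X) differs from the Nash profile (Alpha, Z).

no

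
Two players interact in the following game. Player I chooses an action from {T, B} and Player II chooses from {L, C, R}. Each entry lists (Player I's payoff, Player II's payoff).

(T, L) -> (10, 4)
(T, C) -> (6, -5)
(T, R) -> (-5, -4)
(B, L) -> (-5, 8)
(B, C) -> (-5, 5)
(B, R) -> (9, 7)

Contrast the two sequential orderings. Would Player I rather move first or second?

first

If Player I leads: Player II's best replies are T→L, B→L; Player I's induced payoffs 10, -5; outcome (T, L), payoffs (10, 4).
If Player II leads: Player I's best replies are L→T, C→T, R→B; Player II's induced payoffs 4, -5, 7; outcome (B, R), payoffs (9, 7).
Player I gets 10 moving first and 9 moving second, so Player I prefers to move first.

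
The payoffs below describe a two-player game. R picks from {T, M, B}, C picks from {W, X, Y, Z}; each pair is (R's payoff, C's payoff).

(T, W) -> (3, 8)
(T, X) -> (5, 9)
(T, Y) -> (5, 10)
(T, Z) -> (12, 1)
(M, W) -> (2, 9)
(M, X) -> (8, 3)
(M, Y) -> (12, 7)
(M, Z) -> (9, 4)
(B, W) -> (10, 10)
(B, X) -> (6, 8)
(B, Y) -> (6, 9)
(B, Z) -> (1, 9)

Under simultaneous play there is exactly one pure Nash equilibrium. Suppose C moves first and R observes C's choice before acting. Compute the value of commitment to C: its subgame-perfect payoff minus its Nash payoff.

0

Solve by backward induction (C leads).
- W → R plays B (best of 3, 2, 10); C gets 10.
- X → R plays M (best of 5, 8, 6); C gets 3.
- Y → R plays M (best of 5, 12, 6); C gets 7.
- Z → R plays T (best of 12, 9, 1); C gets 1.
Among 10, 3, 7, 1, the best is 10 at W. Subgame-perfect outcome: (B, W) with payoffs (10, 10).
Under simultaneous play:
R's best replies: W→B; X→M; Y→M; Z→T.
C's best replies: T→Y; M→W; B→W.
Only (B, W) has each player best-responding; Nash payoffs (10, 10).
C's commitment gain: 10 − 10 = 0.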